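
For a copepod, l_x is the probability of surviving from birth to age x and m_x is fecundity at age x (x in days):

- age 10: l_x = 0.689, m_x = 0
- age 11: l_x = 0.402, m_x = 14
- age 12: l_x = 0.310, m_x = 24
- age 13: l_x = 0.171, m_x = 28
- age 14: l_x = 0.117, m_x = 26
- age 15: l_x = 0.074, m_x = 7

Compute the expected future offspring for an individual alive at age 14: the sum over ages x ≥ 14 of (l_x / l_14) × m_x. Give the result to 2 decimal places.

l_14 = 0.117. Conditional survival from age 14 to x is l_x / l_14.
  x=14: (0.117/0.117) × 26 = 26.0000
  x=15: (0.074/0.117) × 7 = 4.4274
Sum = 26.0000 + 4.4274 = 30.4274

30.43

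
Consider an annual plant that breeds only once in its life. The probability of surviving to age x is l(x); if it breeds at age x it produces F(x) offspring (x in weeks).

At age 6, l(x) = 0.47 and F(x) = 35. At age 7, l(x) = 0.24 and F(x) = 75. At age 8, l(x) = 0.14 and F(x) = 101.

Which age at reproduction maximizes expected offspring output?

7

Expected offspring if breeding at age x = l(x) × F(x):
  age 6: 0.47 × 35 = 16.450
  age 7: 0.24 × 75 = 18.000
  age 8: 0.14 × 101 = 14.140
Maximum at age 7 (18.000).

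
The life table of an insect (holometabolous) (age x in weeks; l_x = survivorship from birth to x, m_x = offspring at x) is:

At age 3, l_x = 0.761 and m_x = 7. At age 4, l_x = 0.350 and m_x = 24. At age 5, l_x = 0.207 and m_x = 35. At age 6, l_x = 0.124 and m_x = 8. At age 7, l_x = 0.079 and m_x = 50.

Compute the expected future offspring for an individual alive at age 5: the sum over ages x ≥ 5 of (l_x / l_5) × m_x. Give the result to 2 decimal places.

58.87

l_5 = 0.207. Conditional survival from age 5 to x is l_x / l_5.
  x=5: (0.207/0.207) × 35 = 35.0000
  x=6: (0.124/0.207) × 8 = 4.7923
  x=7: (0.079/0.207) × 50 = 19.0821
Sum = 35.0000 + 4.7923 + 19.0821 = 58.8744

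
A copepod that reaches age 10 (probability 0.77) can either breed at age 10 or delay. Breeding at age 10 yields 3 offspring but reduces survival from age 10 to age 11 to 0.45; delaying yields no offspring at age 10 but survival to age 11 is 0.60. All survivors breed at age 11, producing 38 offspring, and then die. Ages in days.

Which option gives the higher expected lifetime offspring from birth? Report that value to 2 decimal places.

17.56

breed at age 10: R₀ = 0.77 × (3 + 0.45 × 38) = 0.77 × 20.1000 = 15.4770
delay to age 11: R₀ = 0.77 × (0.60 × 38) = 0.77 × 22.8000 = 17.5560
Higher: delay to age 11 (17.5560).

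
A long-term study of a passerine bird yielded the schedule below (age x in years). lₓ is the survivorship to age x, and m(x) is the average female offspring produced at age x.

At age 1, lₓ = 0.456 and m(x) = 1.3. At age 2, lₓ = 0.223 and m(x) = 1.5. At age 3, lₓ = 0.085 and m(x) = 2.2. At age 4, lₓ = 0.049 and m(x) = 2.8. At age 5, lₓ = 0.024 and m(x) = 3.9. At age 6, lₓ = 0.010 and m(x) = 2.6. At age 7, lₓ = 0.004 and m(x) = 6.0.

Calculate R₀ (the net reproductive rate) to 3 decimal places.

1.395

R₀ = Σ lₓ m(x):
  age 1: 0.456 × 1.3 = 0.5928
  age 2: 0.223 × 1.5 = 0.3345
  age 3: 0.085 × 2.2 = 0.1870
  age 4: 0.049 × 2.8 = 0.1372
  age 5: 0.024 × 3.9 = 0.0936
  age 6: 0.010 × 2.6 = 0.0260
  age 7: 0.004 × 6.0 = 0.0240
R₀ = 0.5928 + 0.3345 + 0.1870 + 0.1372 + 0.0936 + 0.0260 + 0.0240 = 1.3951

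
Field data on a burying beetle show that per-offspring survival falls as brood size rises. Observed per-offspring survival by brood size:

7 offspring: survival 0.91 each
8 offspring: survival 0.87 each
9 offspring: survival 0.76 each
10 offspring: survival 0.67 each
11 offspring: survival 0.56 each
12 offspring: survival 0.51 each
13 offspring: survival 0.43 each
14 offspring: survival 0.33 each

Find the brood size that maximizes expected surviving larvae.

Expected surviving larvae = c × s(c):
  c=7: 7 × 0.91 = 6.370
  c=8: 8 × 0.87 = 6.960
  c=9: 9 × 0.76 = 6.840
  c=10: 10 × 0.67 = 6.700
  c=11: 11 × 0.56 = 6.160
  c=12: 12 × 0.51 = 6.120
  c=13: 13 × 0.43 = 5.590
  c=14: 14 × 0.33 = 4.620
Maximum at c = 8 (6.960 surviving larvae).

8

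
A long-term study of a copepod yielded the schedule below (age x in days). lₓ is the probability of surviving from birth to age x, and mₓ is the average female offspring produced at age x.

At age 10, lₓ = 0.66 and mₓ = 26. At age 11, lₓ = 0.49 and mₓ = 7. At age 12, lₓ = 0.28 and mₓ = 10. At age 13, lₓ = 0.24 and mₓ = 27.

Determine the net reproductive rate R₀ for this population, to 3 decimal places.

R₀ = Σ lₓ mₓ:
  age 10: 0.66 × 26 = 17.1600
  age 11: 0.49 × 7 = 3.4300
  age 12: 0.28 × 10 = 2.8000
  age 13: 0.24 × 27 = 6.4800
R₀ = 17.1600 + 3.4300 + 2.8000 + 6.4800 = 29.8700

29.870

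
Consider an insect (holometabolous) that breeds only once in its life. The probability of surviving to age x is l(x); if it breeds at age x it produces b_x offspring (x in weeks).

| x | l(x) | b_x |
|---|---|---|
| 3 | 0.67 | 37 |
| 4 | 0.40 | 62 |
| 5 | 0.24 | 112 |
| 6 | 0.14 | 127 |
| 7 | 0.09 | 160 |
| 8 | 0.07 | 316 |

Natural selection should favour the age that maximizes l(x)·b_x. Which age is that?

Expected offspring if breeding at age x = l(x) × b_x:
  age 3: 0.67 × 37 = 24.790
  age 4: 0.40 × 62 = 24.800
  age 5: 0.24 × 112 = 26.880
  age 6: 0.14 × 127 = 17.780
  age 7: 0.09 × 160 = 14.400
  age 8: 0.07 × 316 = 22.120
Maximum at age 5 (26.880).

5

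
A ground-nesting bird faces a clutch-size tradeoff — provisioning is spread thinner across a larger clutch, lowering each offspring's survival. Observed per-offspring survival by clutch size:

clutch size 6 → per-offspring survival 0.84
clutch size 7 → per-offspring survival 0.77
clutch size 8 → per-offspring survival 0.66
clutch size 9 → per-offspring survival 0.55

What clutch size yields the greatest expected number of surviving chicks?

Expected surviving chicks = c × s(c):
  c=6: 6 × 0.84 = 5.040
  c=7: 7 × 0.77 = 5.390
  c=8: 8 × 0.66 = 5.280
  c=9: 9 × 0.55 = 4.950
Maximum at c = 7 (5.390 surviving chicks).

7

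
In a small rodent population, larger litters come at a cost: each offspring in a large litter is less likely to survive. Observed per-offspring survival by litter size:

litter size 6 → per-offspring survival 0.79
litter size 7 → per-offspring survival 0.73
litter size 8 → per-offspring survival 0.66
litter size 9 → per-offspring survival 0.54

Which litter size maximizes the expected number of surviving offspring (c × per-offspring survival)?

Expected surviving offspring = c × s(c):
  c=6: 6 × 0.79 = 4.740
  c=7: 7 × 0.73 = 5.110
  c=8: 8 × 0.66 = 5.280
  c=9: 9 × 0.54 = 4.860
Maximum at c = 8 (5.280 surviving offspring).

8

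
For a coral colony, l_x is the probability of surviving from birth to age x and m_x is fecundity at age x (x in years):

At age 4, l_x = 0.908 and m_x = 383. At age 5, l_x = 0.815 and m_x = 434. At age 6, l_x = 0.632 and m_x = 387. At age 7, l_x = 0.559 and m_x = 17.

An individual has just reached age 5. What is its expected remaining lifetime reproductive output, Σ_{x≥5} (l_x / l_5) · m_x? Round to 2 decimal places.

745.76

l_5 = 0.815. Conditional survival from age 5 to x is l_x / l_5.
  x=5: (0.815/0.815) × 434 = 434.0000
  x=6: (0.632/0.815) × 387 = 300.1031
  x=7: (0.559/0.815) × 17 = 11.6601
Sum = 434.0000 + 300.1031 + 11.6601 = 745.7632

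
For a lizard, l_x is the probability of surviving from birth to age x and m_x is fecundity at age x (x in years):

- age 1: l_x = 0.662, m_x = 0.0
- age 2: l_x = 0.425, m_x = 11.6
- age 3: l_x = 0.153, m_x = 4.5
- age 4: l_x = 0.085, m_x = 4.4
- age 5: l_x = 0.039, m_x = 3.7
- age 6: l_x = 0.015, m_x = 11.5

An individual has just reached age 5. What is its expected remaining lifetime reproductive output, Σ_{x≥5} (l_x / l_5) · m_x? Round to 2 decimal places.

8.12

l_5 = 0.039. Conditional survival from age 5 to x is l_x / l_5.
  x=5: (0.039/0.039) × 3.7 = 3.7000
  x=6: (0.015/0.039) × 11.5 = 4.4231
Sum = 3.7000 + 4.4231 = 8.1231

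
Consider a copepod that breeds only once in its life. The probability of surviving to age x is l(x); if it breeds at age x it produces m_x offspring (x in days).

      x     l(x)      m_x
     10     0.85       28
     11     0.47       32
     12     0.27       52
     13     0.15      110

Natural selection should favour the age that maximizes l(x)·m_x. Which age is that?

10

Expected offspring if breeding at age x = l(x) × m_x:
  age 10: 0.85 × 28 = 23.800
  age 11: 0.47 × 32 = 15.040
  age 12: 0.27 × 52 = 14.040
  age 13: 0.15 × 110 = 16.500
Maximum at age 10 (23.800).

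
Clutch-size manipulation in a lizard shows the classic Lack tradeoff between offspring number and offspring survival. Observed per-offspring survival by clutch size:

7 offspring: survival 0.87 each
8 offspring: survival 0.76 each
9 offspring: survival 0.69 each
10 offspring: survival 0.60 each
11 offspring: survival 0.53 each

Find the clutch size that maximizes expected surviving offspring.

Expected surviving offspring = c × s(c):
  c=7: 7 × 0.87 = 6.090
  c=8: 8 × 0.76 = 6.080
  c=9: 9 × 0.69 = 6.210
  c=10: 10 × 0.60 = 6.000
  c=11: 11 × 0.53 = 5.830
Maximum at c = 9 (6.210 surviving offspring).

9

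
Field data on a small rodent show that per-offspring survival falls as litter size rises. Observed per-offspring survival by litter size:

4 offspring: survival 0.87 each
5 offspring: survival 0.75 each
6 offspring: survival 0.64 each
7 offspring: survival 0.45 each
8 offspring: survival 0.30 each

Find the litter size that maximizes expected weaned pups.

6

Expected weaned pups = c × s(c):
  c=4: 4 × 0.87 = 3.480
  c=5: 5 × 0.75 = 3.750
  c=6: 6 × 0.64 = 3.840
  c=7: 7 × 0.45 = 3.150
  c=8: 8 × 0.30 = 2.400
Maximum at c = 6 (3.840 weaned pups).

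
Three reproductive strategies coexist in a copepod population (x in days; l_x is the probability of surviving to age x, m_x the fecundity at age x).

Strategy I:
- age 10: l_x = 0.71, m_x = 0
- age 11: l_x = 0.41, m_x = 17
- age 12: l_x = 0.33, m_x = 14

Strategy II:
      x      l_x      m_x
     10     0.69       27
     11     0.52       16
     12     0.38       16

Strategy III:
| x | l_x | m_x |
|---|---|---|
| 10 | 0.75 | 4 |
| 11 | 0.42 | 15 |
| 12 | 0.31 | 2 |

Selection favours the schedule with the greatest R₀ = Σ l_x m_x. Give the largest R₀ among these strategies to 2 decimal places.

Strategy I: R₀ = 0.71×0 + 0.41×17 + 0.33×14 = 11.5900
Strategy II: R₀ = 0.69×27 + 0.52×16 + 0.38×16 = 33.0300
Strategy III: R₀ = 0.75×4 + 0.42×15 + 0.31×2 = 9.9200
Highest R₀: strategy II with 33.0300.

33.03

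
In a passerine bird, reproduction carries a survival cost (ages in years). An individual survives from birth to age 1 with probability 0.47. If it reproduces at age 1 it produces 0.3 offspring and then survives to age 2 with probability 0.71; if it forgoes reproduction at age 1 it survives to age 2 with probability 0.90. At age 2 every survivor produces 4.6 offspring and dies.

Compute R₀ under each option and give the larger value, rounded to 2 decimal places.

breed at age 1: R₀ = 0.47 × (0.3 + 0.71 × 4.6) = 0.47 × 3.5660 = 1.6760
delay to age 2: R₀ = 0.47 × (0.90 × 4.6) = 0.47 × 4.1400 = 1.9458
Higher: delay to age 2 (1.9458).

1.95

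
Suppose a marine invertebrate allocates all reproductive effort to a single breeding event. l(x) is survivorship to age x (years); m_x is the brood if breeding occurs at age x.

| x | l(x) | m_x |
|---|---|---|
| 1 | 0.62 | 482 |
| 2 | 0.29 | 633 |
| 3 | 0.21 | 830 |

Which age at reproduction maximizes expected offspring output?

Expected offspring if breeding at age x = l(x) × m_x:
  age 1: 0.62 × 482 = 298.840
  age 2: 0.29 × 633 = 183.570
  age 3: 0.21 × 830 = 174.300
Maximum at age 1 (298.840).

1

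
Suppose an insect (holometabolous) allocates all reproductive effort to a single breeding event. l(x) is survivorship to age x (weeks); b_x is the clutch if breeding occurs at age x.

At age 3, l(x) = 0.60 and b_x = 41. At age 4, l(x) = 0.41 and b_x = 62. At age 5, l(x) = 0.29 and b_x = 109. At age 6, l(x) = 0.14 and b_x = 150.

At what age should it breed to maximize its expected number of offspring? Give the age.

5

Expected offspring if breeding at age x = l(x) × b_x:
  age 3: 0.60 × 41 = 24.600
  age 4: 0.41 × 62 = 25.420
  age 5: 0.29 × 109 = 31.610
  age 6: 0.14 × 150 = 21.000
Maximum at age 5 (31.610).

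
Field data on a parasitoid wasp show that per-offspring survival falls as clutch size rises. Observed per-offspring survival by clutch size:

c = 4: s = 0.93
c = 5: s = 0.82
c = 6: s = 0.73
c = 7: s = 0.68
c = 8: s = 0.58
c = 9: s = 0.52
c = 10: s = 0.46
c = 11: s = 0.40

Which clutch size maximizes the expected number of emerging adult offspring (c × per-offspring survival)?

7

Expected emerging adult offspring = c × s(c):
  c=4: 4 × 0.93 = 3.720
  c=5: 5 × 0.82 = 4.100
  c=6: 6 × 0.73 = 4.380
  c=7: 7 × 0.68 = 4.760
  c=8: 8 × 0.58 = 4.640
  c=9: 9 × 0.52 = 4.680
  c=10: 10 × 0.46 = 4.600
  c=11: 11 × 0.40 = 4.400
Maximum at c = 7 (4.760 emerging adult offspring).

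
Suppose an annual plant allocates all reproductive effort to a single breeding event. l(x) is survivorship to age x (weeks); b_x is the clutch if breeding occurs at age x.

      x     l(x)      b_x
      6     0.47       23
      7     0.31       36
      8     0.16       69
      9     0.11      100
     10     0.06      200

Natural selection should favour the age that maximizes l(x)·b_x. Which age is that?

Expected offspring if breeding at age x = l(x) × b_x:
  age 6: 0.47 × 23 = 10.810
  age 7: 0.31 × 36 = 11.160
  age 8: 0.16 × 69 = 11.040
  age 9: 0.11 × 100 = 11.000
  age 10: 0.06 × 200 = 12.000
Maximum at age 10 (12.000).

10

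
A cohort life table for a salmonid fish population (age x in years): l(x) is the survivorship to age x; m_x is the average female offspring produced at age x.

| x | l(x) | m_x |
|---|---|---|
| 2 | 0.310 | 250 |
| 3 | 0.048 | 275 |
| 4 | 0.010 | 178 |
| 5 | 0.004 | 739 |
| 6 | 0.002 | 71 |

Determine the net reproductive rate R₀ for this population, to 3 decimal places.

95.578

R₀ = Σ l(x) m_x:
  age 2: 0.310 × 250 = 77.5000
  age 3: 0.048 × 275 = 13.2000
  age 4: 0.010 × 178 = 1.7800
  age 5: 0.004 × 739 = 2.9560
  age 6: 0.002 × 71 = 0.1420
R₀ = 77.5000 + 13.2000 + 1.7800 + 2.9560 + 0.1420 = 95.5780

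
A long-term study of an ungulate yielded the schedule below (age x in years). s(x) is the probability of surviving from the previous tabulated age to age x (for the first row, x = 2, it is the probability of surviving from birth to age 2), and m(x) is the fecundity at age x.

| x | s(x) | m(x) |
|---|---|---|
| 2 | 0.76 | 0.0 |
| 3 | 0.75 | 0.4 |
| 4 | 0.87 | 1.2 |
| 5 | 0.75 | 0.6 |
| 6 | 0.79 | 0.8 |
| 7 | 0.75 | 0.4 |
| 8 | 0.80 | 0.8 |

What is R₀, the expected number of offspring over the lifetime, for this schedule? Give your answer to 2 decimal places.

1.51

Survivorship from birth: l_x = s_2·s_3·…·s_x.
  l_2 = 0.76000
  l_3 = 0.57000
  l_4 = 0.49590
  l_5 = 0.37193
  l_6 = 0.29382
  l_7 = 0.22037
  l_8 = 0.17629
R₀ = Σ l_x m(x):
  age 2: 0.76000 × 0.0 = 0.0000
  age 3: 0.57000 × 0.4 = 0.2280
  age 4: 0.49590 × 1.2 = 0.5951
  age 5: 0.37193 × 0.6 = 0.2232
  age 6: 0.29382 × 0.8 = 0.2351
  age 7: 0.22037 × 0.4 = 0.0881
  age 8: 0.17629 × 0.8 = 0.1410
R₀ = 0.0000 + 0.2280 + 0.5951 + 0.2232 + 0.2351 + 0.0881 + 0.1410 = 1.5105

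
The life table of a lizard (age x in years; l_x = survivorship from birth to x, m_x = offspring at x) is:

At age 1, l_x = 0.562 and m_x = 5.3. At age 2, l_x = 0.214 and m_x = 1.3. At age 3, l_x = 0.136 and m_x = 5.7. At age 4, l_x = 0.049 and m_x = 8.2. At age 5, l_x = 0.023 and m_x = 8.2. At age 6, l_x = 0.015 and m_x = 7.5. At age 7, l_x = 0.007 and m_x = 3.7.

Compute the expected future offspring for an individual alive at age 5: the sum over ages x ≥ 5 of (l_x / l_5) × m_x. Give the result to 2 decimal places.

l_5 = 0.023. Conditional survival from age 5 to x is l_x / l_5.
  x=5: (0.023/0.023) × 8.2 = 8.2000
  x=6: (0.015/0.023) × 7.5 = 4.8913
  x=7: (0.007/0.023) × 3.7 = 1.1261
Sum = 8.2000 + 4.8913 + 1.1261 = 14.2174

14.22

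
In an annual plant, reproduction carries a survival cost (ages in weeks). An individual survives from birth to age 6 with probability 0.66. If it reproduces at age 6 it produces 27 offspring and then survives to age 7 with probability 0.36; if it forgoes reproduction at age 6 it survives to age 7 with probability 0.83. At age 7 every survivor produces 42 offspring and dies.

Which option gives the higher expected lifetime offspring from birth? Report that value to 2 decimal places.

breed at age 6: R₀ = 0.66 × (27 + 0.36 × 42) = 0.66 × 42.1200 = 27.7992
delay to age 7: R₀ = 0.66 × (0.83 × 42) = 0.66 × 34.8600 = 23.0076
Higher: breed at age 6 (27.7992).

27.80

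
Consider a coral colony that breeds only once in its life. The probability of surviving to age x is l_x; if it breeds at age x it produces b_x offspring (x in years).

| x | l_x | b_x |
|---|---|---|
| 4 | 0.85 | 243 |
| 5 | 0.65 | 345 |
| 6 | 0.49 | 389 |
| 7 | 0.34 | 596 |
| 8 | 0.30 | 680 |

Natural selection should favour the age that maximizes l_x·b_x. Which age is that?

Expected offspring if breeding at age x = l_x × b_x:
  age 4: 0.85 × 243 = 206.550
  age 5: 0.65 × 345 = 224.250
  age 6: 0.49 × 389 = 190.610
  age 7: 0.34 × 596 = 202.640
  age 8: 0.30 × 680 = 204.000
Maximum at age 5 (224.250).

5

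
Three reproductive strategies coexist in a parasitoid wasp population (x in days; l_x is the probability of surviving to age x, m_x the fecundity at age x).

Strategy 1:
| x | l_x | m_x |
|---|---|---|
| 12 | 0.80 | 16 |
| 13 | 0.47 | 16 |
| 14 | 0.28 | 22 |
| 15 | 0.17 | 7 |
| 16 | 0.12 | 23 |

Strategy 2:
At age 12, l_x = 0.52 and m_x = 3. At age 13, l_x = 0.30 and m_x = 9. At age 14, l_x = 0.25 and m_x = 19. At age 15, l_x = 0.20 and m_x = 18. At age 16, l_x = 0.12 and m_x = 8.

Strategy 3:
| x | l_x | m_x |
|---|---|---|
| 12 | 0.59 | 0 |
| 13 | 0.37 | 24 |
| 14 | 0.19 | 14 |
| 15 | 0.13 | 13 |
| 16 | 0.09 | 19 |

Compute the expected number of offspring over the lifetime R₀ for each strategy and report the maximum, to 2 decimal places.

30.43

Strategy 1: R₀ = 0.80×16 + 0.47×16 + 0.28×22 + 0.17×7 + 0.12×23 = 30.4300
Strategy 2: R₀ = 0.52×3 + 0.30×9 + 0.25×19 + 0.20×18 + 0.12×8 = 13.5700
Strategy 3: R₀ = 0.59×0 + 0.37×24 + 0.19×14 + 0.13×13 + 0.09×19 = 14.9400
Highest R₀: strategy 1 with 30.4300.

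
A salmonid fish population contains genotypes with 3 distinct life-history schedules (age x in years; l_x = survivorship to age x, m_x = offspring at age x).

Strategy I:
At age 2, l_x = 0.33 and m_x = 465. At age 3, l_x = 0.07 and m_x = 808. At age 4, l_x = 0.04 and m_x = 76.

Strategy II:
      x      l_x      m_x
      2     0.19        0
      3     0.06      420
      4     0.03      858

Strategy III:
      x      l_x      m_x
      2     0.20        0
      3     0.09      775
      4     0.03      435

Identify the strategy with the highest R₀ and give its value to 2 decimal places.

Strategy I: R₀ = 0.33×465 + 0.07×808 + 0.04×76 = 213.0500
Strategy II: R₀ = 0.19×0 + 0.06×420 + 0.03×858 = 50.9400
Strategy III: R₀ = 0.20×0 + 0.09×775 + 0.03×435 = 82.8000
Highest R₀: strategy I with 213.0500.

213.05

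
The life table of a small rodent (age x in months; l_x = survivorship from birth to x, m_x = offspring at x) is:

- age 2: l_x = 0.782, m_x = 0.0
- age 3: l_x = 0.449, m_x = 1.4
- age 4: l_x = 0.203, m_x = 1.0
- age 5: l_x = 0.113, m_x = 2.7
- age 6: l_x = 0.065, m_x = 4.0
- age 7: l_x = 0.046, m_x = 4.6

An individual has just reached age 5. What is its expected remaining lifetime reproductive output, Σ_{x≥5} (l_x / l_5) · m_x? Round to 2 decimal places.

l_5 = 0.113. Conditional survival from age 5 to x is l_x / l_5.
  x=5: (0.113/0.113) × 2.7 = 2.7000
  x=6: (0.065/0.113) × 4.0 = 2.3009
  x=7: (0.046/0.113) × 4.6 = 1.8726
Sum = 2.7000 + 2.3009 + 1.8726 = 6.8735

6.87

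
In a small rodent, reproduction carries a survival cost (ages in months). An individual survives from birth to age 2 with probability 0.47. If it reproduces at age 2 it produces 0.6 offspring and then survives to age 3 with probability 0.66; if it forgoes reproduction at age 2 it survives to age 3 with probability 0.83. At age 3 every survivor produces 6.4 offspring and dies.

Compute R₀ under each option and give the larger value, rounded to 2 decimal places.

2.50

breed at age 2: R₀ = 0.47 × (0.6 + 0.66 × 6.4) = 0.47 × 4.8240 = 2.2673
delay to age 3: R₀ = 0.47 × (0.83 × 6.4) = 0.47 × 5.3120 = 2.4966
Higher: delay to age 3 (2.4966).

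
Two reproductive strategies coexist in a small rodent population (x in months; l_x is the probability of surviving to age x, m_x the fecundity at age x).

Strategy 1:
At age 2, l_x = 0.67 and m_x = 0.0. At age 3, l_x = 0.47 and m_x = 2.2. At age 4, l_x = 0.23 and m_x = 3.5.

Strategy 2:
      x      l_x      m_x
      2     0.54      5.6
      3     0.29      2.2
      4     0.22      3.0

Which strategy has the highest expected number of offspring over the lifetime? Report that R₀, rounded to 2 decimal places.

4.32

Strategy 1: R₀ = 0.67×0.0 + 0.47×2.2 + 0.23×3.5 = 1.8390
Strategy 2: R₀ = 0.54×5.6 + 0.29×2.2 + 0.22×3.0 = 4.3220
Highest R₀: strategy 2 with 4.3220.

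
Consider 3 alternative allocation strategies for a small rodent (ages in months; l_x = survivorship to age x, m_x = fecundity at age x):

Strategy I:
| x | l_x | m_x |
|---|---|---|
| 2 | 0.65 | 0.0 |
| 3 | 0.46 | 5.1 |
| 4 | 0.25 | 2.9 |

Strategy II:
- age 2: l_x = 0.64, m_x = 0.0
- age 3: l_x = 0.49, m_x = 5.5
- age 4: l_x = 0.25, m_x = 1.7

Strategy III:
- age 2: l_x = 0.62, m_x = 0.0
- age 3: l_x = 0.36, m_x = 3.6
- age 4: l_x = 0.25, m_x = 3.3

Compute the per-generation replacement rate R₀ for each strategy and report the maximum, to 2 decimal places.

3.12

Strategy I: R₀ = 0.65×0.0 + 0.46×5.1 + 0.25×2.9 = 3.0710
Strategy II: R₀ = 0.64×0.0 + 0.49×5.5 + 0.25×1.7 = 3.1200
Strategy III: R₀ = 0.62×0.0 + 0.36×3.6 + 0.25×3.3 = 2.1210
Highest R₀: strategy II with 3.1200.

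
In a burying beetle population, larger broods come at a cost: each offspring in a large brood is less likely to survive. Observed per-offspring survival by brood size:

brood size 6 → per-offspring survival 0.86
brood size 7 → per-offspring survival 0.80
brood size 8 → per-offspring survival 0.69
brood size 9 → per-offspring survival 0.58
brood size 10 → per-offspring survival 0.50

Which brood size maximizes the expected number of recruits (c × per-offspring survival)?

Expected recruits = c × s(c):
  c=6: 6 × 0.86 = 5.160
  c=7: 7 × 0.80 = 5.600
  c=8: 8 × 0.69 = 5.520
  c=9: 9 × 0.58 = 5.220
  c=10: 10 × 0.50 = 5.000
Maximum at c = 7 (5.600 recruits).

7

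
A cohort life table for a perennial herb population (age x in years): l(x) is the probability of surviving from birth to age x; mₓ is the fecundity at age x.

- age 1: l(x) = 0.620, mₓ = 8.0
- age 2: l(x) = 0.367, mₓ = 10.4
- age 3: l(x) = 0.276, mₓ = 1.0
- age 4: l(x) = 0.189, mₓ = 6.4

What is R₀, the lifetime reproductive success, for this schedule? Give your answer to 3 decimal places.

R₀ = Σ l(x) mₓ:
  age 1: 0.620 × 8.0 = 4.9600
  age 2: 0.367 × 10.4 = 3.8168
  age 3: 0.276 × 1.0 = 0.2760
  age 4: 0.189 × 6.4 = 1.2096
R₀ = 4.9600 + 3.8168 + 0.2760 + 1.2096 = 10.2624

10.262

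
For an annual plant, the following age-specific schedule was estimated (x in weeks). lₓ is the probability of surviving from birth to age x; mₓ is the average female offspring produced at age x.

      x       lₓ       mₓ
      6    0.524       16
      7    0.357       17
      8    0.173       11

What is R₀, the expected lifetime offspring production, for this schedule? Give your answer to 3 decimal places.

16.356

R₀ = Σ lₓ mₓ:
  age 6: 0.524 × 16 = 8.3840
  age 7: 0.357 × 17 = 6.0690
  age 8: 0.173 × 11 = 1.9030
R₀ = 8.3840 + 6.0690 + 1.9030 = 16.3560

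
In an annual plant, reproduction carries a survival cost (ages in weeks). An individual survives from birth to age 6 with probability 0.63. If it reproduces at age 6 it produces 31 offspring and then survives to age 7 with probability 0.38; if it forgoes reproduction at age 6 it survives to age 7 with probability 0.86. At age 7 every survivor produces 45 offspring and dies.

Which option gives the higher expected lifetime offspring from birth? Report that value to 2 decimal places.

breed at age 6: R₀ = 0.63 × (31 + 0.38 × 45) = 0.63 × 48.1000 = 30.3030
delay to age 7: R₀ = 0.63 × (0.86 × 45) = 0.63 × 38.7000 = 24.3810
Higher: breed at age 6 (30.3030).

30.30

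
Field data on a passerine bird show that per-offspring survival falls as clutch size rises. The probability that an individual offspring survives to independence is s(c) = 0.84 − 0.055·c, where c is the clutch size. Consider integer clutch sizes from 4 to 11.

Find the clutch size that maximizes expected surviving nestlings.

8

Expected surviving nestlings = c × s(c):
  c=4: 4 × 0.620 = 2.480
  c=5: 5 × 0.565 = 2.825
  c=6: 6 × 0.510 = 3.060
  c=7: 7 × 0.455 = 3.185
  c=8: 8 × 0.400 = 3.200
  c=9: 9 × 0.345 = 3.105
  c=10: 10 × 0.290 = 2.900
  c=11: 11 × 0.235 = 2.585
Maximum at c = 8 (3.200 surviving nestlings).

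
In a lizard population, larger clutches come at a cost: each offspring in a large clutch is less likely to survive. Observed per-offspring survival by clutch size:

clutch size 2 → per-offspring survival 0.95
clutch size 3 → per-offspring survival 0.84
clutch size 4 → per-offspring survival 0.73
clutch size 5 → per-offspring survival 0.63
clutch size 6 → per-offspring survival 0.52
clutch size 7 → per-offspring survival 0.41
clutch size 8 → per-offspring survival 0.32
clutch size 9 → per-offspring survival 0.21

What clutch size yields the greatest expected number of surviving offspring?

5

Expected surviving offspring = c × s(c):
  c=2: 2 × 0.95 = 1.900
  c=3: 3 × 0.84 = 2.520
  c=4: 4 × 0.73 = 2.920
  c=5: 5 × 0.63 = 3.150
  c=6: 6 × 0.52 = 3.120
  c=7: 7 × 0.41 = 2.870
  c=8: 8 × 0.32 = 2.560
  c=9: 9 × 0.21 = 1.890
Maximum at c = 5 (3.150 surviving offspring).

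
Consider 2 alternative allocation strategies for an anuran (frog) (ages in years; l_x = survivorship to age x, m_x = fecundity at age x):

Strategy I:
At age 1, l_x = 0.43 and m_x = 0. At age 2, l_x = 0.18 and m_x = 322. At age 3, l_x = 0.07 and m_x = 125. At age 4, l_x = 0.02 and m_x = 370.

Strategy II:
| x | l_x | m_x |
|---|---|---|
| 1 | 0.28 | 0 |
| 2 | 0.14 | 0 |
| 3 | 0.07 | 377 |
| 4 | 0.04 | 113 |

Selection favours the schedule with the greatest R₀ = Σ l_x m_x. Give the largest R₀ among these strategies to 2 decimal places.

Strategy I: R₀ = 0.43×0 + 0.18×322 + 0.07×125 + 0.02×370 = 74.1100
Strategy II: R₀ = 0.28×0 + 0.14×0 + 0.07×377 + 0.04×113 = 30.9100
Highest R₀: strategy I with 74.1100.

74.11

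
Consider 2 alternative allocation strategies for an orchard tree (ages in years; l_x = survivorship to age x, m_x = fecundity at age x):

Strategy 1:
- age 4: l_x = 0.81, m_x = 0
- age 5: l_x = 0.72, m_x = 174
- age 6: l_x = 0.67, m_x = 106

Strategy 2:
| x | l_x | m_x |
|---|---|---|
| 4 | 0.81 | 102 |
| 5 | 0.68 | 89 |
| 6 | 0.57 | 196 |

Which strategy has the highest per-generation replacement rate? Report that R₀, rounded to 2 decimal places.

Strategy 1: R₀ = 0.81×0 + 0.72×174 + 0.67×106 = 196.3000
Strategy 2: R₀ = 0.81×102 + 0.68×89 + 0.57×196 = 254.8600
Highest R₀: strategy 2 with 254.8600.

254.86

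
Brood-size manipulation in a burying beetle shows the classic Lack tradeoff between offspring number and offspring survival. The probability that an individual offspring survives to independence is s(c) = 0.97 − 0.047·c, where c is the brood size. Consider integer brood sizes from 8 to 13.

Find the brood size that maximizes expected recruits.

Expected recruits = c × s(c):
  c=8: 8 × 0.594 = 4.752
  c=9: 9 × 0.547 = 4.923
  c=10: 10 × 0.500 = 5.000
  c=11: 11 × 0.453 = 4.983
  c=12: 12 × 0.406 = 4.872
  c=13: 13 × 0.359 = 4.667
Maximum at c = 10 (5.000 recruits).

10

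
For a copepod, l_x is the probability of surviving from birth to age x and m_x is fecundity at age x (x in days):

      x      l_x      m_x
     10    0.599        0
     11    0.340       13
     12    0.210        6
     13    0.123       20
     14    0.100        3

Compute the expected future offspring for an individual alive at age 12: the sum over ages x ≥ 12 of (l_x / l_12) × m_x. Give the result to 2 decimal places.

l_12 = 0.210. Conditional survival from age 12 to x is l_x / l_12.
  x=12: (0.210/0.210) × 6 = 6.0000
  x=13: (0.123/0.210) × 20 = 11.7143
  x=14: (0.100/0.210) × 3 = 1.4286
Sum = 6.0000 + 11.7143 + 1.4286 = 19.1429

19.14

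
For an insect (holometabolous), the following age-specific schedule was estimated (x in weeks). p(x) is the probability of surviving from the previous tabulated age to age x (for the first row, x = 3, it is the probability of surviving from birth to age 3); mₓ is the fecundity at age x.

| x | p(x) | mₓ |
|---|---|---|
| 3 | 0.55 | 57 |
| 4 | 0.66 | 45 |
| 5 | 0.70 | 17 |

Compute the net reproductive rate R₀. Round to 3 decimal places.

Survivorship from birth: l_x = p_3·p_4·…·p_x.
  l_3 = 0.55000
  l_4 = 0.36300
  l_5 = 0.25410
R₀ = Σ l_x mₓ:
  age 3: 0.55000 × 57 = 31.3500
  age 4: 0.36300 × 45 = 16.3350
  age 5: 0.25410 × 17 = 4.3197
R₀ = 31.3500 + 16.3350 + 4.3197 = 52.0047

52.005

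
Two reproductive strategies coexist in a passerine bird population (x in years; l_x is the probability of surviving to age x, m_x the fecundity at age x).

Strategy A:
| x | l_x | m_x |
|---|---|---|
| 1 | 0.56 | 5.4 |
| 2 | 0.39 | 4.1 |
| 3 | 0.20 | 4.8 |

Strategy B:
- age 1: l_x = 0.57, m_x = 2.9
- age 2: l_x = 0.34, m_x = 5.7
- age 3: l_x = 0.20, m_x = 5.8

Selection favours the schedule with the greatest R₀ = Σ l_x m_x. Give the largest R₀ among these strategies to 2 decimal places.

5.58

Strategy A: R₀ = 0.56×5.4 + 0.39×4.1 + 0.20×4.8 = 5.5830
Strategy B: R₀ = 0.57×2.9 + 0.34×5.7 + 0.20×5.8 = 4.7510
Highest R₀: strategy A with 5.5830.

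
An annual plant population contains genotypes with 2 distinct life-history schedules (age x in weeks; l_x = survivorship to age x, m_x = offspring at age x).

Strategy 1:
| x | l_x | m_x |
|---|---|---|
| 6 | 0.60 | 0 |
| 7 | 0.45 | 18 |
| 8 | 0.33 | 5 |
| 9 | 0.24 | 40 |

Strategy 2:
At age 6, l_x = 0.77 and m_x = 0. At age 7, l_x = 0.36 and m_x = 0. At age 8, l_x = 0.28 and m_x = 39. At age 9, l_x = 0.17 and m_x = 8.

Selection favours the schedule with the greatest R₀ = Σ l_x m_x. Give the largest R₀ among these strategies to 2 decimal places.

19.35

Strategy 1: R₀ = 0.60×0 + 0.45×18 + 0.33×5 + 0.24×40 = 19.3500
Strategy 2: R₀ = 0.77×0 + 0.36×0 + 0.28×39 + 0.17×8 = 12.2800
Highest R₀: strategy 1 with 19.3500.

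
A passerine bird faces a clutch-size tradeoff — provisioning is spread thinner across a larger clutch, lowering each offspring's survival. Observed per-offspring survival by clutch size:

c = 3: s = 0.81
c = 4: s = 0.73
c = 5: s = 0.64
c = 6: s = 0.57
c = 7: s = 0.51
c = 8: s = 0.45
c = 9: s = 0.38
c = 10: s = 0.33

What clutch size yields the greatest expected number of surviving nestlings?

8

Expected surviving nestlings = c × s(c):
  c=3: 3 × 0.81 = 2.430
  c=4: 4 × 0.73 = 2.920
  c=5: 5 × 0.64 = 3.200
  c=6: 6 × 0.57 = 3.420
  c=7: 7 × 0.51 = 3.570
  c=8: 8 × 0.45 = 3.600
  c=9: 9 × 0.38 = 3.420
  c=10: 10 × 0.33 = 3.300
Maximum at c = 8 (3.600 surviving nestlings).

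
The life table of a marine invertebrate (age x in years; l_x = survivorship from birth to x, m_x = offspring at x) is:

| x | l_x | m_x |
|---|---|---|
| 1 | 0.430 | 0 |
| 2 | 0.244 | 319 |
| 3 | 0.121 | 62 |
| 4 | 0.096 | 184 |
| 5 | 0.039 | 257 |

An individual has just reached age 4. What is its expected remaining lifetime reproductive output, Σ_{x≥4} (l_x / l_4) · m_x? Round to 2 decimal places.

l_4 = 0.096. Conditional survival from age 4 to x is l_x / l_4.
  x=4: (0.096/0.096) × 184 = 184.0000
  x=5: (0.039/0.096) × 257 = 104.4062
Sum = 184.0000 + 104.4062 = 288.4062

288.41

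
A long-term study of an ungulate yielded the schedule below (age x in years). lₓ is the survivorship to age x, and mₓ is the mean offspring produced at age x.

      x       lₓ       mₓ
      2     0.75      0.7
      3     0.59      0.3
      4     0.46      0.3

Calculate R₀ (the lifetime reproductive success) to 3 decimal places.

R₀ = Σ lₓ mₓ:
  age 2: 0.75 × 0.7 = 0.5250
  age 3: 0.59 × 0.3 = 0.1770
  age 4: 0.46 × 0.3 = 0.1380
R₀ = 0.5250 + 0.1770 + 0.1380 = 0.8400

0.840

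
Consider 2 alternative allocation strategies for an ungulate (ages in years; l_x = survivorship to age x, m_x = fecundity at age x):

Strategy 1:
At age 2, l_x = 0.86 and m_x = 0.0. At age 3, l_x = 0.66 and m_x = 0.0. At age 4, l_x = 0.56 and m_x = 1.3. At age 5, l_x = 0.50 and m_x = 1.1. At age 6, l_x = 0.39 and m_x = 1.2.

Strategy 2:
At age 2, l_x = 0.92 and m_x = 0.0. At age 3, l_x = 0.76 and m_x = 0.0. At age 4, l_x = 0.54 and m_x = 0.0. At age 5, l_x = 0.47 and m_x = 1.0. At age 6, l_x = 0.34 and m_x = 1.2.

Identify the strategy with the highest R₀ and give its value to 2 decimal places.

1.75

Strategy 1: R₀ = 0.86×0.0 + 0.66×0.0 + 0.56×1.3 + 0.50×1.1 + 0.39×1.2 = 1.7460
Strategy 2: R₀ = 0.92×0.0 + 0.76×0.0 + 0.54×0.0 + 0.47×1.0 + 0.34×1.2 = 0.8780
Highest R₀: strategy 1 with 1.7460.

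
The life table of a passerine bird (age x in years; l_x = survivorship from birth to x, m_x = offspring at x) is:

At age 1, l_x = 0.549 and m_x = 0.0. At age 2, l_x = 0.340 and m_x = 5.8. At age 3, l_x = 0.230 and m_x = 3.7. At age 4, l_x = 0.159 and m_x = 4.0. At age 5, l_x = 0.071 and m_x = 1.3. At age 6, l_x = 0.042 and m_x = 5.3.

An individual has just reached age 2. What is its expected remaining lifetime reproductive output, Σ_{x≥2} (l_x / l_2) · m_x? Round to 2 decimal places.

11.10

l_2 = 0.340. Conditional survival from age 2 to x is l_x / l_2.
  x=2: (0.340/0.340) × 5.8 = 5.8000
  x=3: (0.230/0.340) × 3.7 = 2.5029
  x=4: (0.159/0.340) × 4.0 = 1.8706
  x=5: (0.071/0.340) × 1.3 = 0.2715
  x=6: (0.042/0.340) × 5.3 = 0.6547
Sum = 5.8000 + 2.5029 + 1.8706 + 0.2715 + 0.6547 = 11.0997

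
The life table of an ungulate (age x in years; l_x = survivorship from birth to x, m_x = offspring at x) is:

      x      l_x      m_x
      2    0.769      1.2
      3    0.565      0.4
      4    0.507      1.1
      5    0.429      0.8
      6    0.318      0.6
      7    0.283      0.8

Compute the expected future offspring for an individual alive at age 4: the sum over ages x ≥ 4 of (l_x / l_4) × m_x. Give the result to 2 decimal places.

2.60

l_4 = 0.507. Conditional survival from age 4 to x is l_x / l_4.
  x=4: (0.507/0.507) × 1.1 = 1.1000
  x=5: (0.429/0.507) × 0.8 = 0.6769
  x=6: (0.318/0.507) × 0.6 = 0.3763
  x=7: (0.283/0.507) × 0.8 = 0.4465
Sum = 1.1000 + 0.6769 + 0.3763 + 0.4465 = 2.5998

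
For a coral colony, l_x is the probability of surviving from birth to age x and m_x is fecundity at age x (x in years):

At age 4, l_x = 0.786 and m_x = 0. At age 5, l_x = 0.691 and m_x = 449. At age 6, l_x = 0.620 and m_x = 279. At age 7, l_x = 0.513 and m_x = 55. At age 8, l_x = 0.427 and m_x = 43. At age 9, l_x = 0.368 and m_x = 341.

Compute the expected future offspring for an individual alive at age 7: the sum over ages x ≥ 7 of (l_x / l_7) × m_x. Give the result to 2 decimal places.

335.41

l_7 = 0.513. Conditional survival from age 7 to x is l_x / l_7.
  x=7: (0.513/0.513) × 55 = 55.0000
  x=8: (0.427/0.513) × 43 = 35.7914
  x=9: (0.368/0.513) × 341 = 244.6160
Sum = 55.0000 + 35.7914 + 244.6160 = 335.4074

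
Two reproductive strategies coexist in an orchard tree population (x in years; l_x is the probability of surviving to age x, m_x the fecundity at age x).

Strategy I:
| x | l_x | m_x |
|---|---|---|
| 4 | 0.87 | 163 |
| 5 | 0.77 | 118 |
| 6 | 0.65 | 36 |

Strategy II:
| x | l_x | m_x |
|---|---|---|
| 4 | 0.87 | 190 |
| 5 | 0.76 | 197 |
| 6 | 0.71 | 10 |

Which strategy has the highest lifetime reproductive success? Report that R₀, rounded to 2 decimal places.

322.12

Strategy I: R₀ = 0.87×163 + 0.77×118 + 0.65×36 = 256.0700
Strategy II: R₀ = 0.87×190 + 0.76×197 + 0.71×10 = 322.1200
Highest R₀: strategy II with 322.1200.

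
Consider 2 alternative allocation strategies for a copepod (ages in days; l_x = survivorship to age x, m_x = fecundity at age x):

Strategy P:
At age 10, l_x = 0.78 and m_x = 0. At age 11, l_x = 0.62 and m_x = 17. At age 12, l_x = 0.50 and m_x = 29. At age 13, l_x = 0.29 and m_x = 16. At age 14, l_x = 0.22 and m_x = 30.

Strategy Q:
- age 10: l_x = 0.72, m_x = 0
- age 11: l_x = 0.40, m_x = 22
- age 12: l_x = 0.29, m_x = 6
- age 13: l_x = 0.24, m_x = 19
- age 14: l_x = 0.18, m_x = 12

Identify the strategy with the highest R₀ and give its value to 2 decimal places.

Strategy P: R₀ = 0.78×0 + 0.62×17 + 0.50×29 + 0.29×16 + 0.22×30 = 36.2800
Strategy Q: R₀ = 0.72×0 + 0.40×22 + 0.29×6 + 0.24×19 + 0.18×12 = 17.2600
Highest R₀: strategy P with 36.2800.

36.28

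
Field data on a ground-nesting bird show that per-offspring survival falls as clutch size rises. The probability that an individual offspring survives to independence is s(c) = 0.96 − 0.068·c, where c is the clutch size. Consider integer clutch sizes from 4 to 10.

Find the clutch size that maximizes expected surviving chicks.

7

Expected surviving chicks = c × s(c):
  c=4: 4 × 0.688 = 2.752
  c=5: 5 × 0.620 = 3.100
  c=6: 6 × 0.552 = 3.312
  c=7: 7 × 0.484 = 3.388
  c=8: 8 × 0.416 = 3.328
  c=9: 9 × 0.348 = 3.132
  c=10: 10 × 0.280 = 2.800
Maximum at c = 7 (3.388 surviving chicks).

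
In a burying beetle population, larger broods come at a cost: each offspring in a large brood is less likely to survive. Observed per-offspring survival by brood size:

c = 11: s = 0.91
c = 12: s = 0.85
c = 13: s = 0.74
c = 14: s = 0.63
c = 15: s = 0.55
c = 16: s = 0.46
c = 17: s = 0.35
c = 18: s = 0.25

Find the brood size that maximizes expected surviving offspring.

12

Expected surviving offspring = c × s(c):
  c=11: 11 × 0.91 = 10.010
  c=12: 12 × 0.85 = 10.200
  c=13: 13 × 0.74 = 9.620
  c=14: 14 × 0.63 = 8.820
  c=15: 15 × 0.55 = 8.250
  c=16: 16 × 0.46 = 7.360
  c=17: 17 × 0.35 = 5.950
  c=18: 18 × 0.25 = 4.500
Maximum at c = 12 (10.200 surviving offspring).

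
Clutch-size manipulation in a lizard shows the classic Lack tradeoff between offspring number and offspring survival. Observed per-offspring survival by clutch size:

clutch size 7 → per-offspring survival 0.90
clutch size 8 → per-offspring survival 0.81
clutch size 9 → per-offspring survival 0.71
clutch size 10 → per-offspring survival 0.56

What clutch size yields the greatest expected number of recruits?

Expected recruits = c × s(c):
  c=7: 7 × 0.90 = 6.300
  c=8: 8 × 0.81 = 6.480
  c=9: 9 × 0.71 = 6.390
  c=10: 10 × 0.56 = 5.600
Maximum at c = 8 (6.480 recruits).

8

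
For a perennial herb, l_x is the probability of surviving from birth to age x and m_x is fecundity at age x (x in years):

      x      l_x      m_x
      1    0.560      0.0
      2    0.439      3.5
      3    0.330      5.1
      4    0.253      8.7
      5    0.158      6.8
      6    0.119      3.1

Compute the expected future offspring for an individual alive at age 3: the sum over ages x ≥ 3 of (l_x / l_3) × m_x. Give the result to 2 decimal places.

l_3 = 0.330. Conditional survival from age 3 to x is l_x / l_3.
  x=3: (0.330/0.330) × 5.1 = 5.1000
  x=4: (0.253/0.330) × 8.7 = 6.6700
  x=5: (0.158/0.330) × 6.8 = 3.2558
  x=6: (0.119/0.330) × 3.1 = 1.1179
Sum = 5.1000 + 6.6700 + 3.2558 + 1.1179 = 16.1436

16.14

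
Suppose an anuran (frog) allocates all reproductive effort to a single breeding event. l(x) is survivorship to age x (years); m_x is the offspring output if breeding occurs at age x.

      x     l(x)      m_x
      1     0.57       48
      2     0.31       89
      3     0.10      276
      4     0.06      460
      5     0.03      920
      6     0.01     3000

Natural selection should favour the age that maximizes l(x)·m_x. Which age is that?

Expected offspring if breeding at age x = l(x) × m_x:
  age 1: 0.57 × 48 = 27.360
  age 2: 0.31 × 89 = 27.590
  age 3: 0.10 × 276 = 27.600
  age 4: 0.06 × 460 = 27.600
  age 5: 0.03 × 920 = 27.600
  age 6: 0.01 × 3000 = 30.000
Maximum at age 6 (30.000).

6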